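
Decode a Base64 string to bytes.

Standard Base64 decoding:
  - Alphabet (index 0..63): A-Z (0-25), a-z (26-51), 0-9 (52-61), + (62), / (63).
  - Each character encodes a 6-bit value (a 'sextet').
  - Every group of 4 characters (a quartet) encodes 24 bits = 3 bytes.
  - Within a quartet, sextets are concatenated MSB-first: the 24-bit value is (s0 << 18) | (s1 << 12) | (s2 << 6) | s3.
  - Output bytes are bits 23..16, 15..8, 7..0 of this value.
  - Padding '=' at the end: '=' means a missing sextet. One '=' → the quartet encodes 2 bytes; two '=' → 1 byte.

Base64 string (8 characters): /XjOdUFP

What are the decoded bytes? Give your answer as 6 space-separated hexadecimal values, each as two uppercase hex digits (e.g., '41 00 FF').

After char 0 ('/'=63): chars_in_quartet=1 acc=0x3F bytes_emitted=0
After char 1 ('X'=23): chars_in_quartet=2 acc=0xFD7 bytes_emitted=0
After char 2 ('j'=35): chars_in_quartet=3 acc=0x3F5E3 bytes_emitted=0
After char 3 ('O'=14): chars_in_quartet=4 acc=0xFD78CE -> emit FD 78 CE, reset; bytes_emitted=3
After char 4 ('d'=29): chars_in_quartet=1 acc=0x1D bytes_emitted=3
After char 5 ('U'=20): chars_in_quartet=2 acc=0x754 bytes_emitted=3
After char 6 ('F'=5): chars_in_quartet=3 acc=0x1D505 bytes_emitted=3
After char 7 ('P'=15): chars_in_quartet=4 acc=0x75414F -> emit 75 41 4F, reset; bytes_emitted=6

Answer: FD 78 CE 75 41 4F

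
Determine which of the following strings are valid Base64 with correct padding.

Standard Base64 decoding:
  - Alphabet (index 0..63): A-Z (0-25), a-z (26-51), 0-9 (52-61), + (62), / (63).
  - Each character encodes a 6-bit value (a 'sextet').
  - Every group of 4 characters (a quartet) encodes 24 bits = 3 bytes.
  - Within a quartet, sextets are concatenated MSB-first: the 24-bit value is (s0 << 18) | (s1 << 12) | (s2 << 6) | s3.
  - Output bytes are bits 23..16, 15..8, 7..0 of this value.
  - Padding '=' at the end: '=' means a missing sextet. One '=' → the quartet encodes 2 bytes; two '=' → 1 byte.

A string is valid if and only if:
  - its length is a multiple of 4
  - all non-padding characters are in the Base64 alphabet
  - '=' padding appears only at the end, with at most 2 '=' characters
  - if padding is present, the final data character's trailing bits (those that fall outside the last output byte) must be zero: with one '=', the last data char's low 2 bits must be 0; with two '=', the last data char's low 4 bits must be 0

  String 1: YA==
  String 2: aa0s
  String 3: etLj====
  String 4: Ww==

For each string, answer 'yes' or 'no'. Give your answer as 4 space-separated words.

Answer: yes yes no yes

Derivation:
String 1: 'YA==' → valid
String 2: 'aa0s' → valid
String 3: 'etLj====' → invalid (4 pad chars (max 2))
String 4: 'Ww==' → valid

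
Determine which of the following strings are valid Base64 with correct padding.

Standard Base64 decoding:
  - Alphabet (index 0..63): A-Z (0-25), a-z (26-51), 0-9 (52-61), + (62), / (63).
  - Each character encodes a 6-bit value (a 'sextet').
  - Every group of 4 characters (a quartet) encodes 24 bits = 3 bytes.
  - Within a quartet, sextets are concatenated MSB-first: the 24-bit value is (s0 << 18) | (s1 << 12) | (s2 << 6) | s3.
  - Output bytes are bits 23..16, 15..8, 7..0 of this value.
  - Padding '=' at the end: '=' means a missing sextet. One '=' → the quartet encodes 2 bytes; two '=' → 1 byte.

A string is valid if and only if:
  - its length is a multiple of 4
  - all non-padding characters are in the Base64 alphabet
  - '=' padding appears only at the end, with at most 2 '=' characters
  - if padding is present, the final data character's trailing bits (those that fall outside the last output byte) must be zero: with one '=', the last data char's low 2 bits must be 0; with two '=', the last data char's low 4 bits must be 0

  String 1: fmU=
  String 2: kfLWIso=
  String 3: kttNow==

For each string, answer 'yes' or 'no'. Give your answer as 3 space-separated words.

Answer: yes yes yes

Derivation:
String 1: 'fmU=' → valid
String 2: 'kfLWIso=' → valid
String 3: 'kttNow==' → valid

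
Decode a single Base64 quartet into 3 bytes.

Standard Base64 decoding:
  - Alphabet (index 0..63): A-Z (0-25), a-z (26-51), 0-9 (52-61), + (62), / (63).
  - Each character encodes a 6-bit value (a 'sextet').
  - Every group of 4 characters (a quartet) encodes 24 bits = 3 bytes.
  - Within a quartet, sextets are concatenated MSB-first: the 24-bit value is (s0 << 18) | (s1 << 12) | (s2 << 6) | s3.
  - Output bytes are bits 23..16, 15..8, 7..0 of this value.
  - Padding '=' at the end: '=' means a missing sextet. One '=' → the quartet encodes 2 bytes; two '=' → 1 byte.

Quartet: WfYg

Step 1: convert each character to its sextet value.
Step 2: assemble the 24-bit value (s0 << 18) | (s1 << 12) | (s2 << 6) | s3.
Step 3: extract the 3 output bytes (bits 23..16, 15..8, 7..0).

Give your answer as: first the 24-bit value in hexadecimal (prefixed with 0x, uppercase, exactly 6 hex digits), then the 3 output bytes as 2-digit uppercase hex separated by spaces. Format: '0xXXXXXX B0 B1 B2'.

Answer: 0x59F620 59 F6 20

Derivation:
Sextets: W=22, f=31, Y=24, g=32
24-bit: (22<<18) | (31<<12) | (24<<6) | 32
      = 0x580000 | 0x01F000 | 0x000600 | 0x000020
      = 0x59F620
Bytes: (v>>16)&0xFF=59, (v>>8)&0xFF=F6, v&0xFF=20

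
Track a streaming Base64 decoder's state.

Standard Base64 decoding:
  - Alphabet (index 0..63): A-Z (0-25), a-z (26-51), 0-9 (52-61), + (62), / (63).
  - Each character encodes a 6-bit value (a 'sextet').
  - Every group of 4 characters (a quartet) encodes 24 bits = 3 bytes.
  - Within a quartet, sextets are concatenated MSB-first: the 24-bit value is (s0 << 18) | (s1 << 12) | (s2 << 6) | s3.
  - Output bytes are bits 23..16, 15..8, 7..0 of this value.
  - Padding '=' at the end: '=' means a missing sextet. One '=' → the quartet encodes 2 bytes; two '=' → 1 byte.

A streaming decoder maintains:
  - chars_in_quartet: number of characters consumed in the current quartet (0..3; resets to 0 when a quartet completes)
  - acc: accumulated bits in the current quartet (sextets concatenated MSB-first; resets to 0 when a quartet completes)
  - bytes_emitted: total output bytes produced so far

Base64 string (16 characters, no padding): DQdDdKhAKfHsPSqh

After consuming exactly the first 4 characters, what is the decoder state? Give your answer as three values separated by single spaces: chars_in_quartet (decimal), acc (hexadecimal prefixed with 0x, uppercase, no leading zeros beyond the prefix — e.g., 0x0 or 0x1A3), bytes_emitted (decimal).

Answer: 0 0x0 3

Derivation:
After char 0 ('D'=3): chars_in_quartet=1 acc=0x3 bytes_emitted=0
After char 1 ('Q'=16): chars_in_quartet=2 acc=0xD0 bytes_emitted=0
After char 2 ('d'=29): chars_in_quartet=3 acc=0x341D bytes_emitted=0
After char 3 ('D'=3): chars_in_quartet=4 acc=0xD0743 -> emit 0D 07 43, reset; bytes_emitted=3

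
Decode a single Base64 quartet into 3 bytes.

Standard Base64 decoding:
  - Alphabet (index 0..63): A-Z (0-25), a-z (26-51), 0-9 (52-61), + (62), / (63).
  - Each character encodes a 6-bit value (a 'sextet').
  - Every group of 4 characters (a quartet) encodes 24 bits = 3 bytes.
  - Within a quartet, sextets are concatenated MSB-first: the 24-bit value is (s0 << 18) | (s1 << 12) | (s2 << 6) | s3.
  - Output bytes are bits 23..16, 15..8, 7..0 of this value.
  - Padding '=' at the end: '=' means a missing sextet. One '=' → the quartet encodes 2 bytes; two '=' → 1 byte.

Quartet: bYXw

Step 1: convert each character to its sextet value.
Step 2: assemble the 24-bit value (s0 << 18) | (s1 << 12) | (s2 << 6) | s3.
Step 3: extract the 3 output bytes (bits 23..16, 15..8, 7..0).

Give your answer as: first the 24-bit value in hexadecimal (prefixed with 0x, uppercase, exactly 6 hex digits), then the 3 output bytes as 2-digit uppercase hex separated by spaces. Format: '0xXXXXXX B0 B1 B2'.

Answer: 0x6D85F0 6D 85 F0

Derivation:
Sextets: b=27, Y=24, X=23, w=48
24-bit: (27<<18) | (24<<12) | (23<<6) | 48
      = 0x6C0000 | 0x018000 | 0x0005C0 | 0x000030
      = 0x6D85F0
Bytes: (v>>16)&0xFF=6D, (v>>8)&0xFF=85, v&0xFF=F0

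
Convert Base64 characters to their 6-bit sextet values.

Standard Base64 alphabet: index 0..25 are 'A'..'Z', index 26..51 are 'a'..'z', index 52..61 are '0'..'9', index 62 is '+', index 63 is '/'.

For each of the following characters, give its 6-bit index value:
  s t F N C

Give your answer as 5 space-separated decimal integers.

's': a..z range, 26 + ord('s') − ord('a') = 44
't': a..z range, 26 + ord('t') − ord('a') = 45
'F': A..Z range, ord('F') − ord('A') = 5
'N': A..Z range, ord('N') − ord('A') = 13
'C': A..Z range, ord('C') − ord('A') = 2

Answer: 44 45 5 13 2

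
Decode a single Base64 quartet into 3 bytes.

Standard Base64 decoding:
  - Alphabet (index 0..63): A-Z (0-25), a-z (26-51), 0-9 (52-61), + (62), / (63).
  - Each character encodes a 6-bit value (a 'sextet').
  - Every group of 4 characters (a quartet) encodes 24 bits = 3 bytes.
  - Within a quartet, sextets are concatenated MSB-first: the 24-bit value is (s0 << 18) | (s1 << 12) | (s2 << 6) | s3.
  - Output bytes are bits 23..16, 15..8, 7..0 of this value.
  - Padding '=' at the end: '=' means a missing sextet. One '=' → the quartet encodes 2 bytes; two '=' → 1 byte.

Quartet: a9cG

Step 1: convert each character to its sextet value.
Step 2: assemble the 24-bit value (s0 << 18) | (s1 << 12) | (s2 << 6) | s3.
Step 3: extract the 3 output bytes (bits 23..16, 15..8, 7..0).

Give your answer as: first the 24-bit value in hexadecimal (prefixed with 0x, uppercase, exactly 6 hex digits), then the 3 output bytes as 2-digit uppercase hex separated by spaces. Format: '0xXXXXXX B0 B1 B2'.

Sextets: a=26, 9=61, c=28, G=6
24-bit: (26<<18) | (61<<12) | (28<<6) | 6
      = 0x680000 | 0x03D000 | 0x000700 | 0x000006
      = 0x6BD706
Bytes: (v>>16)&0xFF=6B, (v>>8)&0xFF=D7, v&0xFF=06

Answer: 0x6BD706 6B D7 06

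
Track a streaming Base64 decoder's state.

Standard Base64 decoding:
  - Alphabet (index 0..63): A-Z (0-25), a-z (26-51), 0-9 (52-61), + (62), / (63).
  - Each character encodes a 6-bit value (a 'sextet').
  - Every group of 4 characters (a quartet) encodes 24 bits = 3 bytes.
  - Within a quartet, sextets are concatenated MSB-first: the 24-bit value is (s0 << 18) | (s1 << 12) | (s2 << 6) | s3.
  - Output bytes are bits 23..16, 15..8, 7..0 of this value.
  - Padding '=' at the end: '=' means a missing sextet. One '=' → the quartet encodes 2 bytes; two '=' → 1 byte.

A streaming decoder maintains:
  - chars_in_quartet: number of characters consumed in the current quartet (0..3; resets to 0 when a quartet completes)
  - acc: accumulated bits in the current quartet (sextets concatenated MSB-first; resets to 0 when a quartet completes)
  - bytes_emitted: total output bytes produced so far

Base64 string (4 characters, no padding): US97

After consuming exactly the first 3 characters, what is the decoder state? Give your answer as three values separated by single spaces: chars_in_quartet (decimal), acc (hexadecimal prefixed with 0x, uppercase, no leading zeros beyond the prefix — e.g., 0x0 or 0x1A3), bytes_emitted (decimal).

After char 0 ('U'=20): chars_in_quartet=1 acc=0x14 bytes_emitted=0
After char 1 ('S'=18): chars_in_quartet=2 acc=0x512 bytes_emitted=0
After char 2 ('9'=61): chars_in_quartet=3 acc=0x144BD bytes_emitted=0

Answer: 3 0x144BD 0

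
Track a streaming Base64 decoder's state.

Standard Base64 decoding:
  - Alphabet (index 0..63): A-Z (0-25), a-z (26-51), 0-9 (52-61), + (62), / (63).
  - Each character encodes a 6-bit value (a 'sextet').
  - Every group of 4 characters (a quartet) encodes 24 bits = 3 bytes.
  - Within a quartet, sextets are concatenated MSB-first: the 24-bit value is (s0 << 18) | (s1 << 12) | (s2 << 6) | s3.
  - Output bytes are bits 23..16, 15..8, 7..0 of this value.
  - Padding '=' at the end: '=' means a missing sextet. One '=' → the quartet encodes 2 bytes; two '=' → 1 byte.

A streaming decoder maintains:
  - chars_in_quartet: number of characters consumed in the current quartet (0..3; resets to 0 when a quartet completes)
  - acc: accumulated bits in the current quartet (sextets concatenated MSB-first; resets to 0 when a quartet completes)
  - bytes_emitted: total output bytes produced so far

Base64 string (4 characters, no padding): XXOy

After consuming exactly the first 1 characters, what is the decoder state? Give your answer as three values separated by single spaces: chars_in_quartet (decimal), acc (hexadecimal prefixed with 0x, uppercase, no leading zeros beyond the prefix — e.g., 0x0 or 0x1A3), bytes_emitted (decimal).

After char 0 ('X'=23): chars_in_quartet=1 acc=0x17 bytes_emitted=0

Answer: 1 0x17 0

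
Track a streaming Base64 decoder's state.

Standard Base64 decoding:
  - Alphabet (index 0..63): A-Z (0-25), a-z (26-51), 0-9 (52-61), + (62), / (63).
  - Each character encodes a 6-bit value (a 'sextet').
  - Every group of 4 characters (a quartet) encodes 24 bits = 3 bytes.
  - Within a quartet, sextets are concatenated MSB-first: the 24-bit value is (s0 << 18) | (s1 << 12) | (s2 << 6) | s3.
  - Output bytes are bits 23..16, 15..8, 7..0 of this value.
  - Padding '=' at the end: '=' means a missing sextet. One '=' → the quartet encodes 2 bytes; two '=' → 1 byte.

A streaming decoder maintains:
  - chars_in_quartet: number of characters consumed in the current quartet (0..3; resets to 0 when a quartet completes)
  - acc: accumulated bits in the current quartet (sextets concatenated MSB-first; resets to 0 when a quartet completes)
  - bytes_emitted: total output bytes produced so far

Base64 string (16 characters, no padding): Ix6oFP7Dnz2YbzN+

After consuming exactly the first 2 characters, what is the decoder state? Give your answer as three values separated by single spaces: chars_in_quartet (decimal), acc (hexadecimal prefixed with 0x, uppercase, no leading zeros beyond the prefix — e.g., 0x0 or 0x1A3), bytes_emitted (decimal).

After char 0 ('I'=8): chars_in_quartet=1 acc=0x8 bytes_emitted=0
After char 1 ('x'=49): chars_in_quartet=2 acc=0x231 bytes_emitted=0

Answer: 2 0x231 0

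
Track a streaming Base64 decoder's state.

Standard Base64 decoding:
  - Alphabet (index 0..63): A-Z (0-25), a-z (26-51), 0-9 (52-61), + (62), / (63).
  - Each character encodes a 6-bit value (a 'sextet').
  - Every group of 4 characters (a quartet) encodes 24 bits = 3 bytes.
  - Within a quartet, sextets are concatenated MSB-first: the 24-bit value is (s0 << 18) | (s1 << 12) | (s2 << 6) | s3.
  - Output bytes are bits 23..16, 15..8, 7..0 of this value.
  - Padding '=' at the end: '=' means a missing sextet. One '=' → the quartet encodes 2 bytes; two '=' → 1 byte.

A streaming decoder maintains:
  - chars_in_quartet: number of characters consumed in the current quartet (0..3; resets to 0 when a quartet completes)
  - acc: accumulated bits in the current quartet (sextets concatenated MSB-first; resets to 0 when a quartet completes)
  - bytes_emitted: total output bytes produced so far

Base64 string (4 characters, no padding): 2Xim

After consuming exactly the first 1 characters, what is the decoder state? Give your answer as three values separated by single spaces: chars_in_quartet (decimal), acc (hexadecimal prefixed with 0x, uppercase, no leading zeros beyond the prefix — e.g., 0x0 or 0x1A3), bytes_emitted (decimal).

After char 0 ('2'=54): chars_in_quartet=1 acc=0x36 bytes_emitted=0

Answer: 1 0x36 0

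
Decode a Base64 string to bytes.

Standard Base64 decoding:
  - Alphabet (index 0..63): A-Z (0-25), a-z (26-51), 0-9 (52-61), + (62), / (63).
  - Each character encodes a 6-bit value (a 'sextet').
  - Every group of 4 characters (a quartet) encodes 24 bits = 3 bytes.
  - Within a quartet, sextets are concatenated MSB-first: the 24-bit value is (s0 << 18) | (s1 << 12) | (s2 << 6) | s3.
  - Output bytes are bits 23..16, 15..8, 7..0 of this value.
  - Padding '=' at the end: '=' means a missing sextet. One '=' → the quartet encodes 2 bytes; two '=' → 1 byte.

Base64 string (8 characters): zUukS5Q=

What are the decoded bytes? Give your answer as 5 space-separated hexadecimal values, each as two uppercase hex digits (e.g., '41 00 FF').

After char 0 ('z'=51): chars_in_quartet=1 acc=0x33 bytes_emitted=0
After char 1 ('U'=20): chars_in_quartet=2 acc=0xCD4 bytes_emitted=0
After char 2 ('u'=46): chars_in_quartet=3 acc=0x3352E bytes_emitted=0
After char 3 ('k'=36): chars_in_quartet=4 acc=0xCD4BA4 -> emit CD 4B A4, reset; bytes_emitted=3
After char 4 ('S'=18): chars_in_quartet=1 acc=0x12 bytes_emitted=3
After char 5 ('5'=57): chars_in_quartet=2 acc=0x4B9 bytes_emitted=3
After char 6 ('Q'=16): chars_in_quartet=3 acc=0x12E50 bytes_emitted=3
Padding '=': partial quartet acc=0x12E50 -> emit 4B 94; bytes_emitted=5

Answer: CD 4B A4 4B 94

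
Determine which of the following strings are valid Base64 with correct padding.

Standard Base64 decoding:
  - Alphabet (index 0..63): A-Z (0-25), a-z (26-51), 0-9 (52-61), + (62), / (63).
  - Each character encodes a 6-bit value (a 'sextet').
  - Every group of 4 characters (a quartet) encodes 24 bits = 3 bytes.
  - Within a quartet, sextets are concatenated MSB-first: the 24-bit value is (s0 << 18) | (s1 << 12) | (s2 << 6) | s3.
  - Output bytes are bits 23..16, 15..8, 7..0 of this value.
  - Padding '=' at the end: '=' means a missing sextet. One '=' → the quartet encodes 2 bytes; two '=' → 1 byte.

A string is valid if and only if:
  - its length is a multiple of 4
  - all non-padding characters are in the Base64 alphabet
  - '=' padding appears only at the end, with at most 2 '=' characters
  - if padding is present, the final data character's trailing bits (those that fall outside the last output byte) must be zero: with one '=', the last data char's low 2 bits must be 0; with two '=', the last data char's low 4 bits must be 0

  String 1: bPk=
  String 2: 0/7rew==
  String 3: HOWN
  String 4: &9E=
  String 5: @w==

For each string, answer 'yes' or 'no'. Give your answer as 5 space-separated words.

String 1: 'bPk=' → valid
String 2: '0/7rew==' → valid
String 3: 'HOWN' → valid
String 4: '&9E=' → invalid (bad char(s): ['&'])
String 5: '@w==' → invalid (bad char(s): ['@'])

Answer: yes yes yes no no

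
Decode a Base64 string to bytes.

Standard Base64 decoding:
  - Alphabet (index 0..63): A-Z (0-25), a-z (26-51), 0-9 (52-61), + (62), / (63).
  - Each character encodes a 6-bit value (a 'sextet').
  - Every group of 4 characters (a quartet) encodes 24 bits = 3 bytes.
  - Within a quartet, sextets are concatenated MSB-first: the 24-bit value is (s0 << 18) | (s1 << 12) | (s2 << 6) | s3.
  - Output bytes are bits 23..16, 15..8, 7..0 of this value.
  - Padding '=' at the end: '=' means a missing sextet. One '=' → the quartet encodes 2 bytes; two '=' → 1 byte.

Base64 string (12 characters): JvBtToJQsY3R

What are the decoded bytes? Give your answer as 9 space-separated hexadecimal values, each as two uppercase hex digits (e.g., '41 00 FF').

After char 0 ('J'=9): chars_in_quartet=1 acc=0x9 bytes_emitted=0
After char 1 ('v'=47): chars_in_quartet=2 acc=0x26F bytes_emitted=0
After char 2 ('B'=1): chars_in_quartet=3 acc=0x9BC1 bytes_emitted=0
After char 3 ('t'=45): chars_in_quartet=4 acc=0x26F06D -> emit 26 F0 6D, reset; bytes_emitted=3
After char 4 ('T'=19): chars_in_quartet=1 acc=0x13 bytes_emitted=3
After char 5 ('o'=40): chars_in_quartet=2 acc=0x4E8 bytes_emitted=3
After char 6 ('J'=9): chars_in_quartet=3 acc=0x13A09 bytes_emitted=3
After char 7 ('Q'=16): chars_in_quartet=4 acc=0x4E8250 -> emit 4E 82 50, reset; bytes_emitted=6
After char 8 ('s'=44): chars_in_quartet=1 acc=0x2C bytes_emitted=6
After char 9 ('Y'=24): chars_in_quartet=2 acc=0xB18 bytes_emitted=6
After char 10 ('3'=55): chars_in_quartet=3 acc=0x2C637 bytes_emitted=6
After char 11 ('R'=17): chars_in_quartet=4 acc=0xB18DD1 -> emit B1 8D D1, reset; bytes_emitted=9

Answer: 26 F0 6D 4E 82 50 B1 8D D1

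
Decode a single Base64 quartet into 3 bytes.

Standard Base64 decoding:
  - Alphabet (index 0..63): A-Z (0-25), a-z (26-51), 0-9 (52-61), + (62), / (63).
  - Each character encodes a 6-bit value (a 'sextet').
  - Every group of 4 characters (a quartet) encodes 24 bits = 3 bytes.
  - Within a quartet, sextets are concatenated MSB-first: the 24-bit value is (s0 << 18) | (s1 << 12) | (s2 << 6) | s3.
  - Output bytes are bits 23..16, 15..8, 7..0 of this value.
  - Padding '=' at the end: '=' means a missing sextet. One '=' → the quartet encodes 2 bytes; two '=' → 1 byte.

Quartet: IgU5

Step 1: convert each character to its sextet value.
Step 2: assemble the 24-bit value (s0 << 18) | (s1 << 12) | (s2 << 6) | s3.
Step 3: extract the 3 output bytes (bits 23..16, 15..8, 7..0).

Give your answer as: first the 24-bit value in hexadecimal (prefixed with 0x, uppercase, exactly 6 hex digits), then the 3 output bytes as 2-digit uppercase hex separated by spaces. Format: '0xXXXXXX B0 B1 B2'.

Sextets: I=8, g=32, U=20, 5=57
24-bit: (8<<18) | (32<<12) | (20<<6) | 57
      = 0x200000 | 0x020000 | 0x000500 | 0x000039
      = 0x220539
Bytes: (v>>16)&0xFF=22, (v>>8)&0xFF=05, v&0xFF=39

Answer: 0x220539 22 05 39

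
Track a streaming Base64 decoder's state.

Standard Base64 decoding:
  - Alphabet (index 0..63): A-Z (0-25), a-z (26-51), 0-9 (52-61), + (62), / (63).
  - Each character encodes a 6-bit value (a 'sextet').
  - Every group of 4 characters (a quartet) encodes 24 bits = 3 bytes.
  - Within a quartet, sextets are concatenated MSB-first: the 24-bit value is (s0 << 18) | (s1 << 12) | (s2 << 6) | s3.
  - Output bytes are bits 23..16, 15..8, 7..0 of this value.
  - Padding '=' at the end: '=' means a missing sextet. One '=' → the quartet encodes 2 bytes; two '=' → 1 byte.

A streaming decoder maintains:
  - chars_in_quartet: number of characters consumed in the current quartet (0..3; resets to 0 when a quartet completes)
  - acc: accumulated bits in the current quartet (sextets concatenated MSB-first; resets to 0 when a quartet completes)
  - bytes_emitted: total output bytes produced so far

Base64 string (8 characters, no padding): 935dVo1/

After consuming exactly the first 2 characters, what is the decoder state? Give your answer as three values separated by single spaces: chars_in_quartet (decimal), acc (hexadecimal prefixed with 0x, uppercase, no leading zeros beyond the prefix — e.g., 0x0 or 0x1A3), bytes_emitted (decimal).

After char 0 ('9'=61): chars_in_quartet=1 acc=0x3D bytes_emitted=0
After char 1 ('3'=55): chars_in_quartet=2 acc=0xF77 bytes_emitted=0

Answer: 2 0xF77 0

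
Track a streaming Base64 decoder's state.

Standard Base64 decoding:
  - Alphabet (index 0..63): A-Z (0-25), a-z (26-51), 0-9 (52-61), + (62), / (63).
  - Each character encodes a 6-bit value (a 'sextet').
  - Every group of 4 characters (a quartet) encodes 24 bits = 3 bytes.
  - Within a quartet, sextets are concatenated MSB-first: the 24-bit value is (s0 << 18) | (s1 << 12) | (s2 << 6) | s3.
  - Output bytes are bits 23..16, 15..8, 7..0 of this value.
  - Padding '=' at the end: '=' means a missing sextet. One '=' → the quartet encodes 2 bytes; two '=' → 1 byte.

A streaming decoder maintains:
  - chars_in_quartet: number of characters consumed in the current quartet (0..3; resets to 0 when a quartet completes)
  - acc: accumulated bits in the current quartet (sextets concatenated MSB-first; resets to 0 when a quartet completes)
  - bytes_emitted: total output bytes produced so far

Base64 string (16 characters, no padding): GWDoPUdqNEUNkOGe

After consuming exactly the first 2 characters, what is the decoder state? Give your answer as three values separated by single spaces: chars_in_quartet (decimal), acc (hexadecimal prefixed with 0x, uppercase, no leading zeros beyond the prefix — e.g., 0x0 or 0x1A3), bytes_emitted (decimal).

After char 0 ('G'=6): chars_in_quartet=1 acc=0x6 bytes_emitted=0
After char 1 ('W'=22): chars_in_quartet=2 acc=0x196 bytes_emitted=0

Answer: 2 0x196 0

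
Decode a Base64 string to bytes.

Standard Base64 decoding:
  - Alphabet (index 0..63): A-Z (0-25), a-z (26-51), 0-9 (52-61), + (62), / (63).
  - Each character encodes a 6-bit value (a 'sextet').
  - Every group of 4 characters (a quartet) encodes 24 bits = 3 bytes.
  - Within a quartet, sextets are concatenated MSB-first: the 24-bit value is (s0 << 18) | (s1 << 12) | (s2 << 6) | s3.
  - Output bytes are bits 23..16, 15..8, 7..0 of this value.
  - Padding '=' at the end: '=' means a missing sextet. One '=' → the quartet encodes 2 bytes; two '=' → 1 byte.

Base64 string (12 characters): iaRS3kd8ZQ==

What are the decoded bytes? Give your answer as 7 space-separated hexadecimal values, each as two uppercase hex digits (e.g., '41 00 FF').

Answer: 89 A4 52 DE 47 7C 65

Derivation:
After char 0 ('i'=34): chars_in_quartet=1 acc=0x22 bytes_emitted=0
After char 1 ('a'=26): chars_in_quartet=2 acc=0x89A bytes_emitted=0
After char 2 ('R'=17): chars_in_quartet=3 acc=0x22691 bytes_emitted=0
After char 3 ('S'=18): chars_in_quartet=4 acc=0x89A452 -> emit 89 A4 52, reset; bytes_emitted=3
After char 4 ('3'=55): chars_in_quartet=1 acc=0x37 bytes_emitted=3
After char 5 ('k'=36): chars_in_quartet=2 acc=0xDE4 bytes_emitted=3
After char 6 ('d'=29): chars_in_quartet=3 acc=0x3791D bytes_emitted=3
After char 7 ('8'=60): chars_in_quartet=4 acc=0xDE477C -> emit DE 47 7C, reset; bytes_emitted=6
After char 8 ('Z'=25): chars_in_quartet=1 acc=0x19 bytes_emitted=6
After char 9 ('Q'=16): chars_in_quartet=2 acc=0x650 bytes_emitted=6
Padding '==': partial quartet acc=0x650 -> emit 65; bytes_emitted=7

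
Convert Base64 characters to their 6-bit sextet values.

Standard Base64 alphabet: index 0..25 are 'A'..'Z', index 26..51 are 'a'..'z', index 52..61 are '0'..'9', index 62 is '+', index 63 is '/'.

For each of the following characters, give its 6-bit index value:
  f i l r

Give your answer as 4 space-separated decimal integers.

'f': a..z range, 26 + ord('f') − ord('a') = 31
'i': a..z range, 26 + ord('i') − ord('a') = 34
'l': a..z range, 26 + ord('l') − ord('a') = 37
'r': a..z range, 26 + ord('r') − ord('a') = 43

Answer: 31 34 37 43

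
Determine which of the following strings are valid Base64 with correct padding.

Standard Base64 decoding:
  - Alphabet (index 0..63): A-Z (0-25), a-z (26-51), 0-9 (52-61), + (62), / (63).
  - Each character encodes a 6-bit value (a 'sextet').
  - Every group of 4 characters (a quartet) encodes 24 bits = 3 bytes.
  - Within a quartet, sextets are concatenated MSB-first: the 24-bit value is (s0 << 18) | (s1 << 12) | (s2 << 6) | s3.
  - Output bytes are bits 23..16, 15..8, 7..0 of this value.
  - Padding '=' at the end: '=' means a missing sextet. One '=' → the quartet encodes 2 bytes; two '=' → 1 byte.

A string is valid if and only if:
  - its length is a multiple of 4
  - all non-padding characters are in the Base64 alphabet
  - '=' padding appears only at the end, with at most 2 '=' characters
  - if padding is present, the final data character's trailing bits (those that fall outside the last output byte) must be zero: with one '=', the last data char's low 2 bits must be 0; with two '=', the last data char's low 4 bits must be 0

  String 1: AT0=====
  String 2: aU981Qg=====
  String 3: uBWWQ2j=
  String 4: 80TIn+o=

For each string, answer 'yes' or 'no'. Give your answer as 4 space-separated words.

String 1: 'AT0=====' → invalid (5 pad chars (max 2))
String 2: 'aU981Qg=====' → invalid (5 pad chars (max 2))
String 3: 'uBWWQ2j=' → invalid (bad trailing bits)
String 4: '80TIn+o=' → valid

Answer: no no no yes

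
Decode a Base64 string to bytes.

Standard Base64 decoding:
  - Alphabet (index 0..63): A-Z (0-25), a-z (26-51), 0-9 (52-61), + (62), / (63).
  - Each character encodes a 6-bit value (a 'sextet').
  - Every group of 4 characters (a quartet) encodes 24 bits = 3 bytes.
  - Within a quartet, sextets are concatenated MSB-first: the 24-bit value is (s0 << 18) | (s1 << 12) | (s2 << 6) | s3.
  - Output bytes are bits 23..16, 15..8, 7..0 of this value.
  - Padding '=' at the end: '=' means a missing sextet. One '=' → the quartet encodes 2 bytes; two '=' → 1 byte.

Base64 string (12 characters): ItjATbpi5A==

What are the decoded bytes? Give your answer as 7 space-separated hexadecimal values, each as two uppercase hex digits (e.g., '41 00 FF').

After char 0 ('I'=8): chars_in_quartet=1 acc=0x8 bytes_emitted=0
After char 1 ('t'=45): chars_in_quartet=2 acc=0x22D bytes_emitted=0
After char 2 ('j'=35): chars_in_quartet=3 acc=0x8B63 bytes_emitted=0
After char 3 ('A'=0): chars_in_quartet=4 acc=0x22D8C0 -> emit 22 D8 C0, reset; bytes_emitted=3
After char 4 ('T'=19): chars_in_quartet=1 acc=0x13 bytes_emitted=3
After char 5 ('b'=27): chars_in_quartet=2 acc=0x4DB bytes_emitted=3
After char 6 ('p'=41): chars_in_quartet=3 acc=0x136E9 bytes_emitted=3
After char 7 ('i'=34): chars_in_quartet=4 acc=0x4DBA62 -> emit 4D BA 62, reset; bytes_emitted=6
After char 8 ('5'=57): chars_in_quartet=1 acc=0x39 bytes_emitted=6
After char 9 ('A'=0): chars_in_quartet=2 acc=0xE40 bytes_emitted=6
Padding '==': partial quartet acc=0xE40 -> emit E4; bytes_emitted=7

Answer: 22 D8 C0 4D BA 62 E4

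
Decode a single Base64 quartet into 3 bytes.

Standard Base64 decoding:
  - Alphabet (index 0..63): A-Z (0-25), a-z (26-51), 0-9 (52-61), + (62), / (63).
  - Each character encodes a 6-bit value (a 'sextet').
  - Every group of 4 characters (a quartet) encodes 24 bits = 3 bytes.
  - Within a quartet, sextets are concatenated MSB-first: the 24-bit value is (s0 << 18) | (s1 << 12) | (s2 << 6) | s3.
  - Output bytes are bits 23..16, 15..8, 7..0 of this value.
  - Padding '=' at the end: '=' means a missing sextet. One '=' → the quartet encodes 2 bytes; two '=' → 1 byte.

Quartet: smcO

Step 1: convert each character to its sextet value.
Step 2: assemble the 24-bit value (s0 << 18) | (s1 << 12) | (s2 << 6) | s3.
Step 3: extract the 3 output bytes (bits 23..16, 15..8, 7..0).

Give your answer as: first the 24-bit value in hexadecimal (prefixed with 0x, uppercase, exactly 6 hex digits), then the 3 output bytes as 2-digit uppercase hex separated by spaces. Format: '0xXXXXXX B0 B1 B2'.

Answer: 0xB2670E B2 67 0E

Derivation:
Sextets: s=44, m=38, c=28, O=14
24-bit: (44<<18) | (38<<12) | (28<<6) | 14
      = 0xB00000 | 0x026000 | 0x000700 | 0x00000E
      = 0xB2670E
Bytes: (v>>16)&0xFF=B2, (v>>8)&0xFF=67, v&0xFF=0E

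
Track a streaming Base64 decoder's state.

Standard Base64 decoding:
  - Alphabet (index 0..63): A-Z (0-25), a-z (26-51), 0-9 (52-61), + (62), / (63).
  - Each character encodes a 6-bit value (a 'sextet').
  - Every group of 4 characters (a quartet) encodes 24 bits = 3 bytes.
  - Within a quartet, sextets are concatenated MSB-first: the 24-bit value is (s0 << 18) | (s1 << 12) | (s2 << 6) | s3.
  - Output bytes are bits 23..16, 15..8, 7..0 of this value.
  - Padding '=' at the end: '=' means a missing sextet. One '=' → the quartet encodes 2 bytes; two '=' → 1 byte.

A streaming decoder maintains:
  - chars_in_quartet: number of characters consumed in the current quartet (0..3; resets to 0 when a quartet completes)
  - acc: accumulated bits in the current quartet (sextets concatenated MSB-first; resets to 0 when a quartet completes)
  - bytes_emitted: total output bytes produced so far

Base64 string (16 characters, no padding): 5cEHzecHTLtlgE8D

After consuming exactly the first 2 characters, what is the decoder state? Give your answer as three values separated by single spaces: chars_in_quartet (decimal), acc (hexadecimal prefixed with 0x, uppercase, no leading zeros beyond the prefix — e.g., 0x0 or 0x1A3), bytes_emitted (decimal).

After char 0 ('5'=57): chars_in_quartet=1 acc=0x39 bytes_emitted=0
After char 1 ('c'=28): chars_in_quartet=2 acc=0xE5C bytes_emitted=0

Answer: 2 0xE5C 0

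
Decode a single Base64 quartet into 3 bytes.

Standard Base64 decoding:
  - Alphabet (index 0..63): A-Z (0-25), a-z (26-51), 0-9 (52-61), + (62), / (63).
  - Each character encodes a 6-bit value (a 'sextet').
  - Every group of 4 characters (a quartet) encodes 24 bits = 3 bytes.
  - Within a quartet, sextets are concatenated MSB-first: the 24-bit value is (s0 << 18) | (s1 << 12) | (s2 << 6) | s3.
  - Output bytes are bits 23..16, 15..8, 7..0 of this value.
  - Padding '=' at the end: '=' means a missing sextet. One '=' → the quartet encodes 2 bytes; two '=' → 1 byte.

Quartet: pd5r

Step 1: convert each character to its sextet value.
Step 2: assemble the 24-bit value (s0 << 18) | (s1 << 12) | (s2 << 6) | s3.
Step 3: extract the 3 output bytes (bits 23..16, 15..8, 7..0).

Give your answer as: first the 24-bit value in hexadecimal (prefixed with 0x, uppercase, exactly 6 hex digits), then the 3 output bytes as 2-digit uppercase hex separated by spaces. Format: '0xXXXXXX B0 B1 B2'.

Sextets: p=41, d=29, 5=57, r=43
24-bit: (41<<18) | (29<<12) | (57<<6) | 43
      = 0xA40000 | 0x01D000 | 0x000E40 | 0x00002B
      = 0xA5DE6B
Bytes: (v>>16)&0xFF=A5, (v>>8)&0xFF=DE, v&0xFF=6B

Answer: 0xA5DE6B A5 DE 6B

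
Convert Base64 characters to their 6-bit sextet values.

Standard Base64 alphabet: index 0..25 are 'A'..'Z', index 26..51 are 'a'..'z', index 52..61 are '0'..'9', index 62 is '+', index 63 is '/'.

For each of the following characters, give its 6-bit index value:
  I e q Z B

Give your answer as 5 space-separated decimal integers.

Answer: 8 30 42 25 1

Derivation:
'I': A..Z range, ord('I') − ord('A') = 8
'e': a..z range, 26 + ord('e') − ord('a') = 30
'q': a..z range, 26 + ord('q') − ord('a') = 42
'Z': A..Z range, ord('Z') − ord('A') = 25
'B': A..Z range, ord('B') − ord('A') = 1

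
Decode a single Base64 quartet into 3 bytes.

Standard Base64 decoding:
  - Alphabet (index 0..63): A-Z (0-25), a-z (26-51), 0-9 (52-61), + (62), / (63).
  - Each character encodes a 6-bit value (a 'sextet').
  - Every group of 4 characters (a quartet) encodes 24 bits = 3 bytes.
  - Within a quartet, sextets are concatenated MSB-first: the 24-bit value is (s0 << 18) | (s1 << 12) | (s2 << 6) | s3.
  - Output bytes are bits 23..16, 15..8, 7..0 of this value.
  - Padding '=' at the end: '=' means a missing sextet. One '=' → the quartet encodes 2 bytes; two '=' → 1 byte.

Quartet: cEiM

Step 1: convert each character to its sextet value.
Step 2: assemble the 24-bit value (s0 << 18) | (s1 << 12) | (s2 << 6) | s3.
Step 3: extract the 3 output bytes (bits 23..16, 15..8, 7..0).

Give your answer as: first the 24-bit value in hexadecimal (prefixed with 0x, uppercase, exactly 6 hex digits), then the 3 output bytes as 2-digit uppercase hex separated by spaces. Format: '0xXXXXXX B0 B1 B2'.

Answer: 0x70488C 70 48 8C

Derivation:
Sextets: c=28, E=4, i=34, M=12
24-bit: (28<<18) | (4<<12) | (34<<6) | 12
      = 0x700000 | 0x004000 | 0x000880 | 0x00000C
      = 0x70488C
Bytes: (v>>16)&0xFF=70, (v>>8)&0xFF=48, v&0xFF=8C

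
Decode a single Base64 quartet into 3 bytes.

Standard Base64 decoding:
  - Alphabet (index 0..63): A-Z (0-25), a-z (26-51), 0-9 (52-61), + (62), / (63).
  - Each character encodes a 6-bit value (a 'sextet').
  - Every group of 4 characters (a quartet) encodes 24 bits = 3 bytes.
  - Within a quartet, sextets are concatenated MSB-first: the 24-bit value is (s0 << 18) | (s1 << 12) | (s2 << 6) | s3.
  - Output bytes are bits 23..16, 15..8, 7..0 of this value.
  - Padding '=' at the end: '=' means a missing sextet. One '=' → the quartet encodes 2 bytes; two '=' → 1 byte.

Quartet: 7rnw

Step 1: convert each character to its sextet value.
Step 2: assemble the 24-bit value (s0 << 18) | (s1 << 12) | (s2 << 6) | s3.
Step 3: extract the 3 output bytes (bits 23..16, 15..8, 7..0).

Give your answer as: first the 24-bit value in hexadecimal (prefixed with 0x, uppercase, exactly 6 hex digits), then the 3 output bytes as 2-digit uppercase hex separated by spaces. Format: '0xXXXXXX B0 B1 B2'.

Sextets: 7=59, r=43, n=39, w=48
24-bit: (59<<18) | (43<<12) | (39<<6) | 48
      = 0xEC0000 | 0x02B000 | 0x0009C0 | 0x000030
      = 0xEEB9F0
Bytes: (v>>16)&0xFF=EE, (v>>8)&0xFF=B9, v&0xFF=F0

Answer: 0xEEB9F0 EE B9 F0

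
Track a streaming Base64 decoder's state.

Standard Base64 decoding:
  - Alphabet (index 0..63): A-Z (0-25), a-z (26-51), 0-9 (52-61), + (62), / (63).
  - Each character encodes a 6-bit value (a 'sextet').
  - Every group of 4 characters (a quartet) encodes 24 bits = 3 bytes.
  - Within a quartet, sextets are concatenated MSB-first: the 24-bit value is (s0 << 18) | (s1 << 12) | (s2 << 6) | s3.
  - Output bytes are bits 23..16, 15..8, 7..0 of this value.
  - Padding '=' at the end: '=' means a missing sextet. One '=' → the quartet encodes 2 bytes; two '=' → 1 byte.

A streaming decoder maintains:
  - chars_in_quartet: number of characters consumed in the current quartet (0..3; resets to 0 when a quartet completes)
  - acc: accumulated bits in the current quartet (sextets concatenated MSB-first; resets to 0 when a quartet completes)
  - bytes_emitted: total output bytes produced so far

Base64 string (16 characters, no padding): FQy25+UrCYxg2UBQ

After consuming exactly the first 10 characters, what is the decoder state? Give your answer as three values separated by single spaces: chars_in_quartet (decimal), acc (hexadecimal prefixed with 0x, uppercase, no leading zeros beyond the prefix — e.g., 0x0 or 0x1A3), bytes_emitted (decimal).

Answer: 2 0x98 6

Derivation:
After char 0 ('F'=5): chars_in_quartet=1 acc=0x5 bytes_emitted=0
After char 1 ('Q'=16): chars_in_quartet=2 acc=0x150 bytes_emitted=0
After char 2 ('y'=50): chars_in_quartet=3 acc=0x5432 bytes_emitted=0
After char 3 ('2'=54): chars_in_quartet=4 acc=0x150CB6 -> emit 15 0C B6, reset; bytes_emitted=3
After char 4 ('5'=57): chars_in_quartet=1 acc=0x39 bytes_emitted=3
After char 5 ('+'=62): chars_in_quartet=2 acc=0xE7E bytes_emitted=3
After char 6 ('U'=20): chars_in_quartet=3 acc=0x39F94 bytes_emitted=3
After char 7 ('r'=43): chars_in_quartet=4 acc=0xE7E52B -> emit E7 E5 2B, reset; bytes_emitted=6
After char 8 ('C'=2): chars_in_quartet=1 acc=0x2 bytes_emitted=6
After char 9 ('Y'=24): chars_in_quartet=2 acc=0x98 bytes_emitted=6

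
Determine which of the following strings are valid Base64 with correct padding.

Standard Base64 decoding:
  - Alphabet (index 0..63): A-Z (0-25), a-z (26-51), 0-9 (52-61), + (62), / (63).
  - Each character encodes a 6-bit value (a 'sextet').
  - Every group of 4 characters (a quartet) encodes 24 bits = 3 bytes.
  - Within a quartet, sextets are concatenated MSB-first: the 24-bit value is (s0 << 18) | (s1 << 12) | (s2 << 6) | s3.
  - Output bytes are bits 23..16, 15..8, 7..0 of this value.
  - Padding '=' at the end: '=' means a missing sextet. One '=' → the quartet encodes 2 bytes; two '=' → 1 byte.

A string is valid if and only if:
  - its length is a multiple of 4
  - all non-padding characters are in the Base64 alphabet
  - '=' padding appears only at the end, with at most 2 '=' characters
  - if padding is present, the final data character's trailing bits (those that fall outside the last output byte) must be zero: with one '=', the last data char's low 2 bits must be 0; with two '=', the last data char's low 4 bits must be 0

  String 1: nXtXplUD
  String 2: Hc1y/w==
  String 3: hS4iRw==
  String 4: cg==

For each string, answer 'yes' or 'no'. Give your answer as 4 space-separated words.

String 1: 'nXtXplUD' → valid
String 2: 'Hc1y/w==' → valid
String 3: 'hS4iRw==' → valid
String 4: 'cg==' → valid

Answer: yes yes yes yes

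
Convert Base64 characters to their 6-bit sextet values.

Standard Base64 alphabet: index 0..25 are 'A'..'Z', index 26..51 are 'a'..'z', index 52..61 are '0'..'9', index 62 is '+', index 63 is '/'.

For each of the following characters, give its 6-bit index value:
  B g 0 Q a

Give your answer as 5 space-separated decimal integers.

Answer: 1 32 52 16 26

Derivation:
'B': A..Z range, ord('B') − ord('A') = 1
'g': a..z range, 26 + ord('g') − ord('a') = 32
'0': 0..9 range, 52 + ord('0') − ord('0') = 52
'Q': A..Z range, ord('Q') − ord('A') = 16
'a': a..z range, 26 + ord('a') − ord('a') = 26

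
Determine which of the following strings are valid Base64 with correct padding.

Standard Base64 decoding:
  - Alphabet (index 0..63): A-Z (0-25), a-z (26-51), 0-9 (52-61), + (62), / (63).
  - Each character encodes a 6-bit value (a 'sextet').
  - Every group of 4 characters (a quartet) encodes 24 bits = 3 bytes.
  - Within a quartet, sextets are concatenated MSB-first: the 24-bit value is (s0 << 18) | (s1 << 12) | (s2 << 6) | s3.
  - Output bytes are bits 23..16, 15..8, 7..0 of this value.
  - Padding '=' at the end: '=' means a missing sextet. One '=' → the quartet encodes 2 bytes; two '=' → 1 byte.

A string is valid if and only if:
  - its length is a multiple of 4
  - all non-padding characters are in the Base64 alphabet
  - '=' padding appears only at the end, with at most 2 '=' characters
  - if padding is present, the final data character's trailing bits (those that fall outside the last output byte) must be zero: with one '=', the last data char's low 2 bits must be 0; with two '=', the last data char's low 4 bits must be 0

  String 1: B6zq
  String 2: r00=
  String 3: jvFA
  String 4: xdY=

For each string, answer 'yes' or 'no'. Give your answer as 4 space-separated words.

Answer: yes yes yes yes

Derivation:
String 1: 'B6zq' → valid
String 2: 'r00=' → valid
String 3: 'jvFA' → valid
String 4: 'xdY=' → valid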